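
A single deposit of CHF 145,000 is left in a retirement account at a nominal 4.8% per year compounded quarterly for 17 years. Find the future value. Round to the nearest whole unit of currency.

CHF 326,319

With 4 periods per year: i = 0.012, n = 68.
FV = PV·(1+i)^n = 145,000 × 2.250478 = 326,319.3690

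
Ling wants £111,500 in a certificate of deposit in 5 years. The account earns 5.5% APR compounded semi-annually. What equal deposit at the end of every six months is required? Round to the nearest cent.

£9,838.73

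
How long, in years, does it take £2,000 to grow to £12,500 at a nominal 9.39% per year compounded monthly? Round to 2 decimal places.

Periodic rate i = 0.0939/12 = 0.007825.
n = ln(12500/2000) / ln(1+0.007825) = ln(6.25000) / 0.007795 = 235.1108 months
= 235.1108/12 years

19.59 years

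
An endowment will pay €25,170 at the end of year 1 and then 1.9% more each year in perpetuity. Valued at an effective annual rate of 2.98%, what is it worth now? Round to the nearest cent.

€2,330,555.56

PV = D₁/(r − g) = 25170/(0.0298 − 0.019) = 2,330,555.5556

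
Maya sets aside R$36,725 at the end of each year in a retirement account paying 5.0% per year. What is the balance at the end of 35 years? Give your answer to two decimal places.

FV = 36725 × [(1+0.05)^35 − 1] / 0.05 = 36725 × 90.320307 = 3,317,013.2875

R$3,317,013.29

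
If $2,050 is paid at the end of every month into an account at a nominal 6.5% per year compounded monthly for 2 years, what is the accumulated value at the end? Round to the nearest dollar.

With 12 periods per year: i = 0.00541667, n = 24.
Accumulation factor s(24|0.00541667) = 25.556111; FV = 2050 × 25.556111 = 52,390.0269

$52,390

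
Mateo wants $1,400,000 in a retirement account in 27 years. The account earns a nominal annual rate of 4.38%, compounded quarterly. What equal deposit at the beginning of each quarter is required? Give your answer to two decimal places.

$6,763.76

i = 0.0438/4 = 0.01095 per quarter; n = 27·4 = 108.
FV-annuity factor × (1+i) = 206.985388; PMT = 1.4e+06 / 206.985388 = 6,763.7625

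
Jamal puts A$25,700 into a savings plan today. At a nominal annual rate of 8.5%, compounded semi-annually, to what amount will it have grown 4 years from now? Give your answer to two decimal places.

A$35,854.33

i = 0.085/2 = 0.0425 per half-year; n = 4·2 = 8.
25,700 × (1+0.0425)^8 = 25,700 × 1.395110 = 35,854.3317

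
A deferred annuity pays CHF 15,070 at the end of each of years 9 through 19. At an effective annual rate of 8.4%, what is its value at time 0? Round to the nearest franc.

Value one period before first payment (t=8): 15070 × [1 − (1+0.084)^(−11)] / 0.084 = 15070 × 7.002476 = 105,527.3178
Discount back 8 years: 105,527.3178 × (1+0.084)^(−8) = 105,527.3178 × 0.524524 = 55,351.6590

CHF 55,352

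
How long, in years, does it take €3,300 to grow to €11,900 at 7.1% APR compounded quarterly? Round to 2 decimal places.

Periodic rate i = 0.071/4 = 0.01775.
n = ln(11900/3300) / ln(1+0.01775) = ln(3.60606) / 0.017594 = 72.8995 quarters
= 72.8995/4 years

18.22 years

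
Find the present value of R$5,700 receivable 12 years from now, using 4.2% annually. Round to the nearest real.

PV = FV·(1+i)^(−n) = 5,700 × 0.610362 = 3,479.0625

R$3,479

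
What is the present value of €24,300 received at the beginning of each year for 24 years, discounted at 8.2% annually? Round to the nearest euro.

PV = 24300 × [1 − (1+0.082)^(−24)] / 0.082 × (1+i) = 24300 × 11.204636 = 272,272.6511
Payments are at the start of each period, so multiply by (1+i).

€272,273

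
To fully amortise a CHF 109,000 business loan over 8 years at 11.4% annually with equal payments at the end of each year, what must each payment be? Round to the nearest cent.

CHF 21,484.05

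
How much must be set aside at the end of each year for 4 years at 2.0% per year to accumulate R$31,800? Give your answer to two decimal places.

FV-annuity factor = 4.121608; PMT = 31800 / 4.121608 = 7,715.4353

R$7,715.44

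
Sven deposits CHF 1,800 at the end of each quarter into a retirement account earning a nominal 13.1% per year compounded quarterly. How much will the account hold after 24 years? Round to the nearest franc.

i = 0.131/4 = 0.03275 per quarter; n = 24·4 = 96.
FV = PMT · [(1+i)^n − 1] / i = 1800 · 642.951143 = 1,157,312.0569

CHF 1,157,312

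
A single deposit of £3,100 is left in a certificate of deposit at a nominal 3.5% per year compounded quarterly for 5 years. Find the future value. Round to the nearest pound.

i = 0.035/4 = 0.00875 per quarter; n = 5·4 = 20.
FV = PV·(1+i)^n = 3,100 × 1.190340 = 3,690.0534

£3,690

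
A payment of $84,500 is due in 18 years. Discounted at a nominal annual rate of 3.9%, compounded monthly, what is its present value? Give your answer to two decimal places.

With 12 periods per year: i = 0.00325, n = 216.
PV = FV·(1+i)^(−n) = 84,500 × 0.496158 = 41,925.3149

$41,925.31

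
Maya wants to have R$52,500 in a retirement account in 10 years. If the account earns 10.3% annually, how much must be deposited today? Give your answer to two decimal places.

PV = FV·(1+i)^(−n) = 52,500 × 0.375184 = 19,697.1857

R$19,697.19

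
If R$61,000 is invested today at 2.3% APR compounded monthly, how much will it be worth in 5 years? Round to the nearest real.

Periodic rate i = 0.023/12 = 0.00191667; n = 5 × 12 = 60 periods.
61,000 × (1+0.00191667)^60 = 61,000 × 1.121750 = 68,426.7477

R$68,427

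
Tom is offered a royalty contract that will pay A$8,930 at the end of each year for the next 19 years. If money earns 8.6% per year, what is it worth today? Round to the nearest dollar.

PV = PMT · [1 − (1+i)^(−n)] / i = 8930 · 9.202778 = 82,180.8061

A$82,181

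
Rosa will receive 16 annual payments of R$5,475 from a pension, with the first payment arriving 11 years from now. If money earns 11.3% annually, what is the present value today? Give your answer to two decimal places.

R$13,614.17

Value one period before first payment (t=10): 5475 × [1 − (1+0.113)^(−16)] / 0.113 = 5475 × 7.253682 = 39,713.9107
Discount back 10 years: 39,713.9107 × (1+0.113)^(−10) = 39,713.9107 × 0.342806 = 13,614.1651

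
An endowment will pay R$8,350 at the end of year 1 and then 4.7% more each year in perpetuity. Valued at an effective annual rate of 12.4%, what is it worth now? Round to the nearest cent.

R$108,441.56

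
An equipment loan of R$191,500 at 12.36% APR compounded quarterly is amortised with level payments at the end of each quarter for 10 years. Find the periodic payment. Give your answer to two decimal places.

R$8,405.71

Periodic rate i = 0.1236/4 = 0.0309; n = 10 × 4 = 40 periods.
PMT = 191500 / ( [1 − (1+0.0309)^(−40)] / 0.0309 ) = 191500 / 22.782141 = 8,405.7068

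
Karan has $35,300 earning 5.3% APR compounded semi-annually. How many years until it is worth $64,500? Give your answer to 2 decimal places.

Periodic rate i = 0.053/2 = 0.0265.
(1+i)^n = 64500/35300 = 1.82720, so n = ln 1.82720 / ln 1.0265 = 23.0466 half-years
= 23.0466/2 years

11.52 years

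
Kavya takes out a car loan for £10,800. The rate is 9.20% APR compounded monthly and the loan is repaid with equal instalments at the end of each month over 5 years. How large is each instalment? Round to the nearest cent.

Periodic rate i = 0.092/12 = 0.00766667; n = 5 × 12 = 60 periods.
PMT = 10800 / ( [1 − (1+0.00766667)^(−60)] / 0.00766667 ) = 10800 / 47.948853 = 225.2400

£225.24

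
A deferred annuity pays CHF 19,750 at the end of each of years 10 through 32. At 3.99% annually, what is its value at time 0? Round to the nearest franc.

CHF 206,538

PV at t=9 (ordinary 23-year annuity): 19750 × a(23|0.0399) = 19750 × 14.871563 = 293,713.3630
PV₀ = 293,713.3630 / (1+0.0399)^9 = 293,713.3630 / 1.422081 = 206,537.7788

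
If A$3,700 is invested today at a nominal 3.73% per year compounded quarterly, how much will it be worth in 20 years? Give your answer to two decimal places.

A$7,774.71

Periodic rate i = 0.0373/4 = 0.009325; n = 20 × 4 = 80 periods.
FV = PV·(1+i)^n = 3,700 × 2.101273 = 7,774.7093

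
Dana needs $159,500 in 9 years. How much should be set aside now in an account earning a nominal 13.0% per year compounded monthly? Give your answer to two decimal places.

$49,815.99

Periodic rate i = 0.13/12 = 0.0108333; n = 9 × 12 = 108 periods.
PV = FV·(1+i)^(−n) = 159,500 × 0.312326 = 49,815.9902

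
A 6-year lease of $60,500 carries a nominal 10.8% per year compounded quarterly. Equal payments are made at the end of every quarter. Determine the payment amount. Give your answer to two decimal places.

With 4 periods per year: i = 0.027, n = 24.
Annuity-PV factor = 17.496091; PMT = 60500 / 17.496091 = 3,457.9153

$3,457.92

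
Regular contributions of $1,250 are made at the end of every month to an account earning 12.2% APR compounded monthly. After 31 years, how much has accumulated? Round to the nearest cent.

Periodic rate i = 0.122/12 = 0.0101667; n = 31 × 12 = 372 periods.
FV = PMT · [(1+i)^n − 1] / i = 1250 · 4138.360919 = 5,172,951.1492

$5,172,951.15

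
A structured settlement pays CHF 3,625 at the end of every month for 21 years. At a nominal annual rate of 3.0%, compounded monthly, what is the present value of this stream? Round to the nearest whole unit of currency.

CHF 677,135

Periodic rate i = 0.03/12 = 0.0025; n = 21 × 12 = 252 periods.
Annuity factor a(252|0.0025) = 186.795726; PV = 3625 × 186.795726 = 677,134.5082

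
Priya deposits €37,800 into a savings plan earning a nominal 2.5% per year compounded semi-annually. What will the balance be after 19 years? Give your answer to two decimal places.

Periodic rate i = 0.025/2 = 0.0125; n = 19 × 2 = 38 periods.
37,800 × (1+0.0125)^38 = 37,800 × 1.603287 = 60,604.2403

€60,604.24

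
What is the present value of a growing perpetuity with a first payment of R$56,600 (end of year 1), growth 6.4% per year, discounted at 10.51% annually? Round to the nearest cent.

R$1,377,128.95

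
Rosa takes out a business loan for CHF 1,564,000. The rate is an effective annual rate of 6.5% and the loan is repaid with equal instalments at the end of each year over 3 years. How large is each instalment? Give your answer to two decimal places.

CHF 590,528.40

PMT = 1.564e+06 / ( [1 − (1+0.065)^(−3)] / 0.065 ) = 1.564e+06 / 2.648476 = 590,528.3978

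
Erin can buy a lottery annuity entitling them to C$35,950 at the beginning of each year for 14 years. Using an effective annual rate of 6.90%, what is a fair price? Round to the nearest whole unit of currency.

C$338,118

PV = PMT · [1 − (1+i)^(−n)] / i × (1+i) = 35950 · 9.405229 = 338,117.9772
Payments are at the start of each period, so multiply by (1+i).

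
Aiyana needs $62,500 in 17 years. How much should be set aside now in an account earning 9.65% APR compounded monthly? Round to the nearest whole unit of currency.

Periodic rate i = 0.0965/12 = 0.00804167; n = 17 × 12 = 204 periods.
Discount factor = (1+0.00804167)^(−204) = 0.195159; PV = 62,500 × 0.195159 = 12,197.4582

$12,197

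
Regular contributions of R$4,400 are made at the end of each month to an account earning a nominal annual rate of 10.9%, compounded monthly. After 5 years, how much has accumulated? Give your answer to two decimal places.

Periodic rate i = 0.109/12 = 0.00908333; n = 5 × 12 = 60 periods.
FV = PMT · [(1+i)^n − 1] / i = 4400 · 79.306845 = 348,950.1175

R$348,950.12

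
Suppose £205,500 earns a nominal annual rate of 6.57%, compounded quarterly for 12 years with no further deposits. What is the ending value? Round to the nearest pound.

£449,188

Periodic rate i = 0.0657/4 = 0.016425; n = 12 × 4 = 48 periods.
FV = 205,500 × (1 + 0.016425)^48 = 449,187.9222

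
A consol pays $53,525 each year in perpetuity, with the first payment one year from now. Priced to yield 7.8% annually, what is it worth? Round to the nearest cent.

$686,217.95

PV = PMT / i = 53525 / 0.078 = 686,217.9487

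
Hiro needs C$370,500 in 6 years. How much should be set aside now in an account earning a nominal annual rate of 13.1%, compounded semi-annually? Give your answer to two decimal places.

C$173,040.10

Periodic rate i = 0.131/2 = 0.0655; n = 6 × 2 = 12 periods.
PV = 370,500 / (1 + 0.0655)^12 = 370,500 / 2.141122 = 173,040.1025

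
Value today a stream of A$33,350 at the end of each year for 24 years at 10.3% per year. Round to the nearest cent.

A$292,993.81

Annuity factor a(24|0.103) = 8.785422; PV = 33350 × 8.785422 = 292,993.8110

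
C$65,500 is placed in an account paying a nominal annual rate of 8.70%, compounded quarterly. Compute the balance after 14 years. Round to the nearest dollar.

C$218,545

With 4 periods per year: i = 0.02175, n = 56.
FV = 65,500 × (1 + 0.02175)^56 = 218,545.3133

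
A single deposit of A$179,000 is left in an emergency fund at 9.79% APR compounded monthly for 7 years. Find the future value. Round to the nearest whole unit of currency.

With 12 periods per year: i = 0.00815833, n = 84.
179,000 × (1+0.00815833)^84 = 179,000 × 1.978858 = 354,215.4928

A$354,215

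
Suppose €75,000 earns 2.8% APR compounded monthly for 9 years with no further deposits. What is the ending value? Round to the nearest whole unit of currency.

Periodic rate i = 0.028/12 = 0.00233333; n = 9 × 12 = 108 periods.
FV = PV·(1+i)^n = 75,000 × 1.286218 = 96,466.3816

€96,466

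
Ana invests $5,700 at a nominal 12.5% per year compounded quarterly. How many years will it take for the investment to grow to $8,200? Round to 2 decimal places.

2.95 years

Periodic rate i = 0.125/4 = 0.03125.
(1+i)^n = 8200/5700 = 1.43860, so n = ln 1.43860 / ln 1.03125 = 11.8183 quarters
= 11.8183/4 years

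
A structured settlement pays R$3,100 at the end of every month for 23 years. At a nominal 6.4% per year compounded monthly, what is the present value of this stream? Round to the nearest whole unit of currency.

R$447,350

Periodic rate i = 0.064/12 = 0.00533333; n = 23 × 12 = 276 periods.
Annuity factor a(276|0.00533333) = 144.306489; PV = 3100 × 144.306489 = 447,350.1156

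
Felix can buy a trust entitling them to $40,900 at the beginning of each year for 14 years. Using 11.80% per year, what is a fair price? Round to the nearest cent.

PV = 40900 × [1 − (1+0.118)^(−14)] / 0.118 × (1+i) = 40900 × 7.486768 = 306,208.8012
Payments are at the start of each period, so multiply by (1+i).

$306,208.80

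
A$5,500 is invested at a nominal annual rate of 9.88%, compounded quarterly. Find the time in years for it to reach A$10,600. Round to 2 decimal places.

Periodic rate i = 0.0988/4 = 0.0247.
(1+i)^n = 10600/5500 = 1.92727, so n = ln 1.92727 / ln 1.0247 = 26.8897 quarters
= 26.8897/4 years

6.72 years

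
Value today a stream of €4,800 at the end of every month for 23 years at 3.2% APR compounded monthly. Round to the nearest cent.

€936,907.79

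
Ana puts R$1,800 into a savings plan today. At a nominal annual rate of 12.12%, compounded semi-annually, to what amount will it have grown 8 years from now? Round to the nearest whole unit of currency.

R$4,614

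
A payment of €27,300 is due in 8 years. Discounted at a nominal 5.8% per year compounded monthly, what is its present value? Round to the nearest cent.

Periodic rate i = 0.058/12 = 0.00483333; n = 8 × 12 = 96 periods.
PV = FV·(1+i)^(−n) = 27,300 × 0.629467 = 17,184.4419

€17,184.44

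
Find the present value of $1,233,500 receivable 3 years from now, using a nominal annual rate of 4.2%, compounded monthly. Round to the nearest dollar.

$1,087,711

i = 0.042/12 = 0.0035 per month; n = 3·12 = 36.
PV = FV·(1+i)^(−n) = 1,233,500 × 0.881809 = 1,087,711.1693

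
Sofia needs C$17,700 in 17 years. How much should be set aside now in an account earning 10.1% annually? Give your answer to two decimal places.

C$3,448.17

Discount factor = (1+0.101)^(−17) = 0.194812; PV = 17,700 × 0.194812 = 3,448.1714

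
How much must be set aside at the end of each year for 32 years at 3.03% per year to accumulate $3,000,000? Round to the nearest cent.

$56,841.20

PMT = 3e+06 / ( [(1+0.0303)^32 − 1] / 0.0303 ) = 3e+06 / 52.778620 = 56,841.1978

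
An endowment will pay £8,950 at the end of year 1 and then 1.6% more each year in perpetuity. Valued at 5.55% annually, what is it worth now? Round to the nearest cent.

PV = PMT / (i − g) = 8950 / (0.0555 − 0.016) = 8950 / 0.039500 = 226,582.2785

£226,582.28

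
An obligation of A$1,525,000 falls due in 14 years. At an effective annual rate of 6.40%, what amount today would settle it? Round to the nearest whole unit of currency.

Discount factor = (1+0.064)^(−14) = 0.419582; PV = 1,525,000 × 0.419582 = 639,863.0801

A$639,863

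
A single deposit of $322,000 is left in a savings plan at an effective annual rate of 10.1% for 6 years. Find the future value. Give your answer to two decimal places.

FV = 322,000 × (1 + 0.101)^6 = 573,561.2275

$573,561.23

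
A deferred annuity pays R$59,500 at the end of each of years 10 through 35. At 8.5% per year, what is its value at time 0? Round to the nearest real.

Value one period before first payment (t=9): 59500 × [1 − (1+0.085)^(−26)] / 0.085 = 59500 × 10.354093 = 616,068.5266
PV₀ = 616,068.5266 / (1+0.085)^9 = 616,068.5266 / 2.083856 = 295,638.7645

R$295,639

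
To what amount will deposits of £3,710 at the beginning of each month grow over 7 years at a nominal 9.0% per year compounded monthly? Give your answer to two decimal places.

With 12 periods per year: i = 0.0075, n = 84.
FV = PMT · [(1+i)^n − 1] / i × (1+i) = 3710 · 117.300130 = 435,183.4838
(annuity-due: payments at period start, so ×(1+i).)

£435,183.48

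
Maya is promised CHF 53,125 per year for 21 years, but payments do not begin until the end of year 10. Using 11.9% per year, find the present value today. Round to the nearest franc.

CHF 146,980

PV at t=9 (ordinary 21-year annuity): 53125 × a(21|0.119) = 53125 × 7.610821 = 404,324.8809
Discount back 9 years: 404,324.8809 × (1+0.119)^(−9) = 404,324.8809 × 0.363521 = 146,980.4892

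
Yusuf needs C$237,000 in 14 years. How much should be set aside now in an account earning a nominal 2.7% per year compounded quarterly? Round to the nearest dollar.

C$162,606

With 4 periods per year: i = 0.00675, n = 56.
PV = FV·(1+i)^(−n) = 237,000 × 0.686101 = 162,606.0134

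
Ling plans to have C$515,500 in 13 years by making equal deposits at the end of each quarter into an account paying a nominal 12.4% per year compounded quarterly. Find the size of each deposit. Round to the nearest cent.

With 4 periods per year: i = 0.031, n = 52.
PMT = 515500 / ( [(1+0.031)^52 − 1] / 0.031 ) = 515500 / 125.535360 = 4,106.4127

C$4,106.41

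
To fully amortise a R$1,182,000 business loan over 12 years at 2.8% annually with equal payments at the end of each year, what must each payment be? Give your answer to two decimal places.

PMT = 1.182e+06 / ( [1 − (1+0.028)^(−12)] / 0.028 ) = 1.182e+06 / 10.073898 = 117,332.9364

R$117,332.94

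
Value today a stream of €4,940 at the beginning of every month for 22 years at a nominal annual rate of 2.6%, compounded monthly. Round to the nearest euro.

With 12 periods per year: i = 0.00216667, n = 264.
PV = 4940 × [1 − (1+0.00216667)^(−264)] / 0.00216667 × (1+i) = 4940 × 201.322243 = 994,531.8821
Payments are at the start of each period, so multiply by (1+i).

€994,532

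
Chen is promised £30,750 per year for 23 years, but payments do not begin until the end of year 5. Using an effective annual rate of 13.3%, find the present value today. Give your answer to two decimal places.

PV at t=4 (ordinary 23-year annuity): 30750 × a(23|0.133) = 30750 × 7.093335 = 218,120.0614
Discount back 4 years: 218,120.0614 × (1+0.133)^(−4) = 218,120.0614 × 0.606849 = 132,365.8558

£132,365.86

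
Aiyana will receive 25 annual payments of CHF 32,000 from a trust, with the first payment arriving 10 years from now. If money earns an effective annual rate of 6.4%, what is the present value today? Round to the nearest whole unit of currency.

CHF 225,418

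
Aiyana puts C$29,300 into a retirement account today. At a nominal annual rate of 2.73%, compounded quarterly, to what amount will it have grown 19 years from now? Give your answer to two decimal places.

i = 0.0273/4 = 0.006825 per quarter; n = 19·4 = 76.
29,300 × (1+0.006825)^76 = 29,300 × 1.676885 = 49,132.7326

C$49,132.73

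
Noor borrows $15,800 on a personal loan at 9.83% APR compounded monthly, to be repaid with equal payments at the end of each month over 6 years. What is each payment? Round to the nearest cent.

$291.36

Periodic rate i = 0.0983/12 = 0.00819167; n = 6 × 12 = 72 periods.
PMT = 15800 / ( [1 − (1+0.00819167)^(−72)] / 0.00819167 ) = 15800 / 54.229274 = 291.3555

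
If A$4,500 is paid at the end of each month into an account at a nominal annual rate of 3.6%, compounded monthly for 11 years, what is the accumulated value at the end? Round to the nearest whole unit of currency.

A$727,483

With 12 periods per year: i = 0.003, n = 132.
FV = PMT · [(1+i)^n − 1] / i = 4500 · 161.662911 = 727,483.1002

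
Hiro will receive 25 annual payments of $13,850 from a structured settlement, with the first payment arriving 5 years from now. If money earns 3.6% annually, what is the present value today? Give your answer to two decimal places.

$196,022.94

PV at t=4 (ordinary 25-year annuity): 13850 × a(25|0.036) = 13850 × 16.304075 = 225,811.4320
Discount back 4 years: 225,811.4320 × (1+0.036)^(−4) = 225,811.4320 × 0.868082 = 196,022.9421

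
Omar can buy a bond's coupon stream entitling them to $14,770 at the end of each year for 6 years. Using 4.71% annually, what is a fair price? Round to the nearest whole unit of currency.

$75,668

PV = 14770 × [1 − (1+0.0471)^(−6)] / 0.0471 = 14770 × 5.123107 = 75,668.2860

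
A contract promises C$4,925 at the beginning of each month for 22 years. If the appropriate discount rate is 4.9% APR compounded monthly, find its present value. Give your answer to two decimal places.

C$798,052.29

Periodic rate i = 0.049/12 = 0.00408333; n = 22 × 12 = 264 periods.
Annuity factor a(264|0.00408333) × (1+i) = 162.041074; PV = 4925 × 162.041074 = 798,052.2914
(Beginning-of-period payments → annuity-due factor ×(1+i).)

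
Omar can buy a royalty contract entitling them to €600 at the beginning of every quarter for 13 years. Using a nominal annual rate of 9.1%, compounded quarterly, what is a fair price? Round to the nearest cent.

€18,599.76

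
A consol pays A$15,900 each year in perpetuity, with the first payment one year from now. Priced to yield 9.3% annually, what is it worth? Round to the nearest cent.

A$170,967.74

PV = PMT / i = 15900 / 0.093 = 170,967.7419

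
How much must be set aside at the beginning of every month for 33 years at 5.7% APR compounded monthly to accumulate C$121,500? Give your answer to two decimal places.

C$103.85

i = 0.057/12 = 0.00475 per month; n = 33·12 = 396.
PMT = 121500 / ( [(1+0.00475)^396 − 1] / 0.00475 × (1+i) ) = 121500 / 1169.933611 = 103.8520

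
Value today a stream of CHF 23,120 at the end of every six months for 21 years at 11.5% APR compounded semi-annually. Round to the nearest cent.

With 2 periods per year: i = 0.0575, n = 42.
PV = PMT · [1 − (1+i)^(−n)] / i = 23120 · 15.729590 = 363,668.1215

CHF 363,668.12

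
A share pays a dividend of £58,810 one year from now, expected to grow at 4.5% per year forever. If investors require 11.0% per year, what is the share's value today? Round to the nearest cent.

PV = PMT / (i − g) = 58810 / (0.11 − 0.045) = 58810 / 0.065000 = 904,769.2308

£904,769.23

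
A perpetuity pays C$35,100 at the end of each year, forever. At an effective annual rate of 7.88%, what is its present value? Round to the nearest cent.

C$445,431.47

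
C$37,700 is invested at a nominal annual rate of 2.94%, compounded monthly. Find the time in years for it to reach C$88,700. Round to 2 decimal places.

29.14 years

Periodic rate i = 0.0294/12 = 0.00245.
(1+i)^n = 88700/37700 = 2.35279, so n = ln 2.35279 / ln 1.00245 = 349.6520 months
= 349.6520/12 years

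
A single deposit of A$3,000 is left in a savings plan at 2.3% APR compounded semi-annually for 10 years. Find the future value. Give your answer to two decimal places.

A$3,770.85

With 2 periods per year: i = 0.0115, n = 20.
FV = 3,000 × (1 + 0.0115)^20 = 3,770.8477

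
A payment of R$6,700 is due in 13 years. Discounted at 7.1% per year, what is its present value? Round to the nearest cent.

R$2,746.70

PV = FV·(1+i)^(−n) = 6,700 × 0.409956 = 2,746.7029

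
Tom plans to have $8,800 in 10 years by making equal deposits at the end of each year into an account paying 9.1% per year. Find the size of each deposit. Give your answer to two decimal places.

$576.46

PMT = 8800 / ( [(1+0.091)^10 − 1] / 0.091 ) = 8800 / 15.265632 = 576.4583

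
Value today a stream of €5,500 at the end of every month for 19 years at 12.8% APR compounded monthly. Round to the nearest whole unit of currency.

€469,734

With 12 periods per year: i = 0.0106667, n = 228.
PV = PMT · [1 − (1+i)^(−n)] / i = 5500 · 85.406266 = 469,734.4635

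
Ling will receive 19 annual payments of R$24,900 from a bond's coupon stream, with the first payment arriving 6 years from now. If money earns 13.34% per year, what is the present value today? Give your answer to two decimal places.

R$90,555.58

PV at t=5 (ordinary 19-year annuity): 24900 × a(19|0.1334) = 24900 × 6.801926 = 169,367.9629
PV₀ = 169,367.9629 / (1+0.1334)^5 = 169,367.9629 / 1.870321 = 90,555.5812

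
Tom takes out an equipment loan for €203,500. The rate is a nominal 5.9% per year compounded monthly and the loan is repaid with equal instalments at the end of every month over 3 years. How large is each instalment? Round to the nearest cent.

Periodic rate i = 0.059/12 = 0.00491667; n = 3 × 12 = 36 periods.
Annuity-PV factor = 32.920025; PMT = 203500 / 32.920025 = 6,181.6478

€6,181.65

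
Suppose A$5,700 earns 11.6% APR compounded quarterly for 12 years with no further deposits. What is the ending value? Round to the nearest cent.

A$22,480.86

i = 0.116/4 = 0.029 per quarter; n = 12·4 = 48.
FV = 5,700 × (1 + 0.029)^48 = 22,480.8560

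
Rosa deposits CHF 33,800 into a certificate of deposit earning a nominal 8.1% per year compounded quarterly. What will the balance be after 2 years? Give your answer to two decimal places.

Periodic rate i = 0.081/4 = 0.02025; n = 2 × 4 = 8 periods.
FV = 33,800 × (1 + 0.02025)^8 = 39,679.8049

CHF 39,679.80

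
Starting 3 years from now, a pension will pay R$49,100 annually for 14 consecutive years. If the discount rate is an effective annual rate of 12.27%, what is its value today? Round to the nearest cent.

R$254,666.62

PV at t=2 (ordinary 14-year annuity): 49100 × a(14|0.1227) = 49100 × 6.537594 = 320,995.8853
PV₀ = 320,995.8853 / (1+0.1227)^2 = 320,995.8853 / 1.260455 = 254,666.6176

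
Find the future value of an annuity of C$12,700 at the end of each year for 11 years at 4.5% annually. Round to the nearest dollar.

FV = PMT · [(1+i)^n − 1] / i = 12700 · 13.841179 = 175,782.9707

C$175,783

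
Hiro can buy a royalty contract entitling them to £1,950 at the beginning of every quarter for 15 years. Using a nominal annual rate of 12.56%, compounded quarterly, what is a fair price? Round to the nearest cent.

£54,031.06

With 4 periods per year: i = 0.0314, n = 60.
PV = PMT · [1 − (1+i)^(−n)] / i × (1+i) = 1950 · 27.708237 = 54,031.0630
(Beginning-of-period payments → annuity-due factor ×(1+i).)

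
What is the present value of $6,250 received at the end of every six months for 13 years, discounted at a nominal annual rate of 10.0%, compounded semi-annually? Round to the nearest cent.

$89,844.91

i = 0.1/2 = 0.05 per half-year; n = 13·2 = 26.
Annuity factor a(26|0.05) = 14.375185; PV = 6250 × 14.375185 = 89,844.9081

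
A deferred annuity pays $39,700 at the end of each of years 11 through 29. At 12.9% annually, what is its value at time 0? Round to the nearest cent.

PV at t=10 (ordinary 19-year annuity): 39700 × a(19|0.129) = 39700 × 6.978856 = 277,060.5945
PV₀ = 277,060.5945 / (1+0.129)^10 = 277,060.5945 / 3.364646 = 82,344.6414

$82,344.64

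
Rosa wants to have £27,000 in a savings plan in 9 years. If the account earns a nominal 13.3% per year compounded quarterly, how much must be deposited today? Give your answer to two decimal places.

£8,317.04

With 4 periods per year: i = 0.03325, n = 36.
PV = 27,000 / (1 + 0.03325)^36 = 27,000 / 3.246347 = 8,317.0414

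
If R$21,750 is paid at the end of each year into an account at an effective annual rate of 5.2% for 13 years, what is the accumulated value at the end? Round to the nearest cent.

FV = 21750 × [(1+0.052)^13 − 1] / 0.052 = 21750 × 17.939976 = 390,194.4886

R$390,194.49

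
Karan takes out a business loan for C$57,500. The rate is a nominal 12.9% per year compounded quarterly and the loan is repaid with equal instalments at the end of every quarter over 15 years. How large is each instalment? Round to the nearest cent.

C$2,178.81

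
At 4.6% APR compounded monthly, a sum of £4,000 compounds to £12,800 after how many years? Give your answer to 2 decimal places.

Periodic rate i = 0.046/12 = 0.00383333.
(1+i)^n = 12800/4000 = 3.20000, so n = ln 3.20000 / ln 1.00383 = 304.0119 months
= 304.0119/12 years

25.33 years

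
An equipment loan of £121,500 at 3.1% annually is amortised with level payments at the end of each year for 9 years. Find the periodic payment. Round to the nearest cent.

PMT = 121500 / ( [1 − (1+0.031)^(−9)] / 0.031 ) = 121500 / 7.749926 = 15,677.5682

£15,677.57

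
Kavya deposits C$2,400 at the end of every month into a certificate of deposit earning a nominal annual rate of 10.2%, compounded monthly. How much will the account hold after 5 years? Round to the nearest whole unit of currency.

C$186,835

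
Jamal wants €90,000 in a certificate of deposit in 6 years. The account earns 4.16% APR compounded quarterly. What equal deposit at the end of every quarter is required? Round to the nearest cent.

€3,320.81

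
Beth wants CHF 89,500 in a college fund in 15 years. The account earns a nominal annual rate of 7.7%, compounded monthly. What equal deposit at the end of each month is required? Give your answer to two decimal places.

Periodic rate i = 0.077/12 = 0.00641667; n = 15 × 12 = 180 periods.
PMT = 89500 / ( [(1+0.00641667)^180 − 1] / 0.00641667 ) = 89500 / 336.987013 = 265.5889

CHF 265.59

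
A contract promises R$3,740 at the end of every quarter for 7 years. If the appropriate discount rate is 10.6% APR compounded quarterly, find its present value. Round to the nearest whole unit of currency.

i = 0.106/4 = 0.0265 per quarter; n = 7·4 = 28.
Annuity factor a(28|0.0265) = 19.593086; PV = 3740 × 19.593086 = 73,278.1427

R$73,278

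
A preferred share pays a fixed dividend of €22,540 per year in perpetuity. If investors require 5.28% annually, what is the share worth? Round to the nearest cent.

PV = C/r = 22540/0.0528 = 426,893.9394

€426,893.94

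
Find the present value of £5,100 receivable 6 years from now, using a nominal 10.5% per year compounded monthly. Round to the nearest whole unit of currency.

£2,724

With 12 periods per year: i = 0.00875, n = 72.
PV = FV·(1+i)^(−n) = 5,100 × 0.534053 = 2,723.6716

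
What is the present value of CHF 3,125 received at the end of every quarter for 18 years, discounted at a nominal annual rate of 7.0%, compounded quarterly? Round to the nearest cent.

Periodic rate i = 0.07/4 = 0.0175; n = 18 × 4 = 72 periods.
PV = 3125 × [1 − (1+0.0175)^(−72)] / 0.0175 = 3125 × 40.756445 = 127,363.8919

CHF 127,363.89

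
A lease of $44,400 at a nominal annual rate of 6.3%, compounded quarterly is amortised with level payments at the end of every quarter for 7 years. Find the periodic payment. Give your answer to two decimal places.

i = 0.063/4 = 0.01575 per quarter; n = 7·4 = 28.
PMT = 44400 / ( [1 − (1+0.01575)^(−28)] / 0.01575 ) = 44400 / 22.501096 = 1,973.2373

$1,973.24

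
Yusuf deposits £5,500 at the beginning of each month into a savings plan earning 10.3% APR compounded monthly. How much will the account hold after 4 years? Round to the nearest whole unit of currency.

With 12 periods per year: i = 0.00858333, n = 48.
FV = 5500 × [(1+0.00858333)^48 − 1] / 0.00858333 × (1+i) = 5500 × 59.596383 = 327,780.1079
Payments are at the start of each period, so multiply by (1+i).

£327,780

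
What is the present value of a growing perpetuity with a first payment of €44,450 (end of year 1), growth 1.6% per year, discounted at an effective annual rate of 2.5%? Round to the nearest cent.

€4,938,888.89

PV = PMT / (i − g) = 44450 / (0.025 − 0.016) = 44450 / 0.009000 = 4,938,888.8889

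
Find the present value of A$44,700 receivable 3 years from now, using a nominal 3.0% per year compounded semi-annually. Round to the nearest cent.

A$40,880.04

Periodic rate i = 0.03/2 = 0.015; n = 3 × 2 = 6 periods.
Discount factor = (1+0.015)^(−6) = 0.914542; PV = 44,700 × 0.914542 = 40,880.0360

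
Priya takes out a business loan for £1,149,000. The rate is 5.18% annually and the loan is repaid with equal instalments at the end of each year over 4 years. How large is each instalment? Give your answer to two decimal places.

Annuity-PV factor = 3.531174; PMT = 1.149e+06 / 3.531174 = 325,387.5239

£325,387.52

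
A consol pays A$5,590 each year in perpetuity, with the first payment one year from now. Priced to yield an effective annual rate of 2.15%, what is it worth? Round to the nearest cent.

A$260,000.00

PV = PMT / i = 5590 / 0.0215 = 260,000.0000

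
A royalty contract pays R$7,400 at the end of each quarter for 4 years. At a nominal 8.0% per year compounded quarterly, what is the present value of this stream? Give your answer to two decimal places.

i = 0.08/4 = 0.02 per quarter; n = 4·4 = 16.
PV = 7400 × [1 − (1+0.02)^(−16)] / 0.02 = 7400 × 13.577709 = 100,475.0489

R$100,475.05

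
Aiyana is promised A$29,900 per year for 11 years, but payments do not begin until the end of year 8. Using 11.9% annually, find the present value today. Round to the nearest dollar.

Value one period before first payment (t=7): 29900 × [1 − (1+0.119)^(−11)] / 0.119 = 29900 × 5.963742 = 178,315.8827
PV₀ = 178,315.8827 / (1+0.119)^7 = 178,315.8827 / 2.196902 = 81,166.9865

A$81,167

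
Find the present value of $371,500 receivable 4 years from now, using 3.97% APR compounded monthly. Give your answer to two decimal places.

$317,034.62

Periodic rate i = 0.0397/12 = 0.00330833; n = 4 × 12 = 48 periods.
PV = FV·(1+i)^(−n) = 371,500 × 0.853391 = 317,034.6164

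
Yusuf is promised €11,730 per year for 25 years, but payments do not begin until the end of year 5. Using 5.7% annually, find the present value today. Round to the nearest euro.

Value one period before first payment (t=4): 11730 × [1 − (1+0.057)^(−25)] / 0.057 = 11730 × 13.156023 = 154,320.1486
PV₀ = 154,320.1486 / (1+0.057)^4 = 154,320.1486 / 1.248245 = 123,629.6625

€123,630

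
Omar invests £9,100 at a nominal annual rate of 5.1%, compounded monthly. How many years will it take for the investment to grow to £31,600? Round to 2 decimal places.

24.46 years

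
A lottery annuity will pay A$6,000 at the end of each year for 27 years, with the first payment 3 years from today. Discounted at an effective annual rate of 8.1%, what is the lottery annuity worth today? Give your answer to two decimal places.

PV at t=2 (ordinary 27-year annuity): 6000 × a(27|0.081) = 6000 × 10.838304 = 65,029.8254
PV₀ = 65,029.8254 / (1+0.081)^2 = 65,029.8254 / 1.168561 = 55,649.4915

A$55,649.49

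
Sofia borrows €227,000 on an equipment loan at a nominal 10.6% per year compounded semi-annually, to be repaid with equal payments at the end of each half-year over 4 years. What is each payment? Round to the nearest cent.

€35,549.01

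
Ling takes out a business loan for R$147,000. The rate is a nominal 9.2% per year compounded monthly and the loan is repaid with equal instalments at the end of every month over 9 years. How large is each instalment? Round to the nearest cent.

Periodic rate i = 0.092/12 = 0.00766667; n = 9 × 12 = 108 periods.
Annuity-PV factor = 73.264672; PMT = 147000 / 73.264672 = 2,006.4241

R$2,006.42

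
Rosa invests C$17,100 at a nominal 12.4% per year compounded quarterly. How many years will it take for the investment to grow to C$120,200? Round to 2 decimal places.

15.97 years

Periodic rate i = 0.124/4 = 0.031.
(1+i)^n = 120200/17100 = 7.02924, so n = ln 7.02924 / ln 1.031 = 63.8758 quarters
= 63.8758/4 years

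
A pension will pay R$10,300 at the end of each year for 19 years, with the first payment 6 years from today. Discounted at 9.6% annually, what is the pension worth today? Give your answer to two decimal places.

PV at t=5 (ordinary 19-year annuity): 10300 × a(19|0.096) = 10300 × 8.591392 = 88,491.3371
Discount back 5 years: 88,491.3371 × (1+0.096)^(−5) = 88,491.3371 × 0.632335 = 55,956.1707

R$55,956.17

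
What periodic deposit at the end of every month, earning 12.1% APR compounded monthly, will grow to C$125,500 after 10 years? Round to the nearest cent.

C$542.36

Periodic rate i = 0.121/12 = 0.0100833; n = 10 × 12 = 120 periods.
PMT = 125500 / ( [(1+0.0100833)^120 − 1] / 0.0100833 ) = 125500 / 231.394208 = 542.3645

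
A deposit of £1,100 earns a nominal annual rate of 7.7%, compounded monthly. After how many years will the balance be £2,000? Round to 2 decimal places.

Periodic rate i = 0.077/12 = 0.00641667.
n = ln(2000/1100) / ln(1+0.00641667) = ln(1.81818) / 0.006396 = 93.4680 months
= 93.4680/12 years

7.79 years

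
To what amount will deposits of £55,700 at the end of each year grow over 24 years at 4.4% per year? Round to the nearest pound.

Accumulation factor s(24|0.044) = 41.151901; FV = 55700 × 41.151901 = 2,292,160.8986

£2,292,161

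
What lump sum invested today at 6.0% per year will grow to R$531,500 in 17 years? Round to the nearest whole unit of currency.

PV = 531,500 / (1 + 0.06)^17 = 531,500 / 2.692773 = 197,380.1885

R$197,380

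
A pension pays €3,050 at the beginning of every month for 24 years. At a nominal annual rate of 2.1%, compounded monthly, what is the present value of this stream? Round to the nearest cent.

€690,723.56

i = 0.021/12 = 0.00175 per month; n = 24·12 = 288.
PV = PMT · [1 − (1+i)^(−n)] / i × (1+i) = 3050 · 226.466743 = 690,723.5648
(annuity-due: payments at period start, so ×(1+i).)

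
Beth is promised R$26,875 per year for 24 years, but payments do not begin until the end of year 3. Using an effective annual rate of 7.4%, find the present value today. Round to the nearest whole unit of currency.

PV at t=2 (ordinary 24-year annuity): 26875 × a(24|0.074) = 26875 × 11.077579 = 297,709.9479
Discount back 2 years: 297,709.9479 × (1+0.074)^(−2) = 297,709.9479 × 0.866945 = 258,098.0860

R$258,098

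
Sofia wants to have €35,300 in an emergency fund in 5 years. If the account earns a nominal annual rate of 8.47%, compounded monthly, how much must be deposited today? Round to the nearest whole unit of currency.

€23,147

i = 0.0847/12 = 0.00705833 per month; n = 5·12 = 60.
PV = FV·(1+i)^(−n) = 35,300 × 0.655726 = 23,147.1247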